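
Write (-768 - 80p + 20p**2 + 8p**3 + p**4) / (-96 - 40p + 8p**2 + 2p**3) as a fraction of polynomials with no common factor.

(32 + 6p + p**2)/(4 + 2p)

Euclidean algorithm in ℚ[p]:
  p**4 + 8p**3 + 20p**2 - 80p - 768 = ((1/2)p + 2)(2p**3 + 8p**2 - 40p - 96) + (24p**2 + 48p - 576)
  2p**3 + 8p**2 - 40p - 96 = ((1/12)p + 1/6)(24p**2 + 48p - 576) + (0)
Last nonzero remainder: 24p**2 + 48p - 576. Dividing through by 24 gives the monic gcd p**2 + 2p - 24.
Cancel p**2 + 2p - 24 from numerator and denominator to get the reduced form.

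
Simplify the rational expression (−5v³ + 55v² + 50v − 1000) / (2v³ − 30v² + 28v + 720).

(−5v + 25)/(2v − 18)

By polynomial division,
  −5v³ + 55v² + 50v − 1000 = (−5/2)(2v³ − 30v² + 28v + 720) + (−20v² + 120v + 800)
  2v³ − 30v² + 28v + 720 = (−(1/10)v + 9/10)(−20v² + 120v + 800) + (0)
Last nonzero remainder: −20v² + 120v + 800. Dividing through by −20 gives the monic gcd v² − 6v − 40.
Cancel v² − 6v − 40 from numerator and denominator to get the reduced form.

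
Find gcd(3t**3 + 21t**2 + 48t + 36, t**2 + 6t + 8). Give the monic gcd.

t + 2

Repeated division with remainder:
  3t**3 + 21t**2 + 48t + 36 = (3t + 3)(t**2 + 6t + 8) + (6t + 12)
  t**2 + 6t + 8 = ((1/6)t + 2/3)(6t + 12) + (0)
Last nonzero remainder: 6t + 12. Dividing through by 6 gives the monic gcd t + 2.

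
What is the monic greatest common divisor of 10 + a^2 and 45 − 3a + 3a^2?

1

Repeated division with remainder:
  a^2 + 10 = (1/3)(3a^2 − 3a + 45) + (a − 5)
  3a^2 − 3a + 45 = (3a + 12)(a − 5) + (105)
  a − 5 = ((1/105)a − 1/21)(105) + (0)
The last nonzero remainder is the constant 105, so the polynomials are coprime and gcd = 1.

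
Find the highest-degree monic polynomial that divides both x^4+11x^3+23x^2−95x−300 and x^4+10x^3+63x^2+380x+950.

By polynomial division,
  x^4+11x^3+23x^2−95x−300 = (x^4+10x^3+63x^2+380x+950) + (x^3−40x^2−475x−1250)
  x^4+10x^3+63x^2+380x+950 = (x+50)(x^3−40x^2−475x−1250) + (2538x^2+25380x+63450)
  x^3−40x^2−475x−1250 = ((1/2538)x−25/1269)(2538x^2+25380x+63450) + (0)
Last nonzero remainder: 2538x^2+25380x+63450. Dividing through by 2538 gives the monic gcd x^2+10x+25.

x^2+10x+25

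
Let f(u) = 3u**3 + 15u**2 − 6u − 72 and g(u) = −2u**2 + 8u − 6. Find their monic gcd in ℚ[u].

1

Repeated division with remainder:
  3u**3 + 15u**2 − 6u − 72 = (−(3/2)u − 27/2)(−2u**2 + 8u − 6) + (93u − 153)
  −2u**2 + 8u − 6 = (−(2/93)u + 146/2883)(93u − 153) + (1680/961)
  93u − 153 = ((29791/560)u − 49011/560)(1680/961) + (0)
The last nonzero remainder is the constant 1680/961, so the polynomials are coprime and gcd = 1.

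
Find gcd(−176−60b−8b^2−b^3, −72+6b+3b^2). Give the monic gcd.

Apply the Euclidean algorithm:
  −b^3−8b^2−60b−176 = (−(1/3)b−2)(3b^2+6b−72) + (−72b−320)
  3b^2+6b−72 = (−(1/24)b+11/108)(−72b−320) + (−1064/27)
  −72b−320 = ((243/133)b+1080/133)(−1064/27) + (0)
The last nonzero remainder is the constant −1064/27, so the polynomials are coprime and gcd = 1.

1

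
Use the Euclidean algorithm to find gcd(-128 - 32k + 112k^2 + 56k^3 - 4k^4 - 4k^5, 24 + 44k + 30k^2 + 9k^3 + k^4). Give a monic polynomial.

8 + 12k + 6k^2 + k^3

Repeated division with remainder:
  -4k^5 - 4k^4 + 56k^3 + 112k^2 - 32k - 128 = (-4k + 32)(k^4 + 9k^3 + 30k^2 + 44k + 24) + (-112k^3 - 672k^2 - 1344k - 896)
  k^4 + 9k^3 + 30k^2 + 44k + 24 = (-(1/112)k - 3/112)(-112k^3 - 672k^2 - 1344k - 896) + (0)
Last nonzero remainder: -112k^3 - 672k^2 - 1344k - 896. Dividing through by -112 gives the monic gcd k^3 + 6k^2 + 12k + 8.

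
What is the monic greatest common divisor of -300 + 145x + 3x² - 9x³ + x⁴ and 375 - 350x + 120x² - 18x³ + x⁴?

-75 + 55x - 13x² + x³

Apply the Euclidean algorithm:
  x⁴ - 9x³ + 3x² + 145x - 300 = (x⁴ - 18x³ + 120x² - 350x + 375) + (9x³ - 117x² + 495x - 675)
  x⁴ - 18x³ + 120x² - 350x + 375 = ((1/9)x - 5/9)(9x³ - 117x² + 495x - 675) + (0)
Last nonzero remainder: 9x³ - 117x² + 495x - 675. Dividing through by 9 gives the monic gcd x³ - 13x² + 55x - 75.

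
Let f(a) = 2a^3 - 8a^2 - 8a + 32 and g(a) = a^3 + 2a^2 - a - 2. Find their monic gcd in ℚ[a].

a + 2

Euclidean algorithm in ℚ[a]:
  2a^3 - 8a^2 - 8a + 32 = (2)(a^3 + 2a^2 - a - 2) + (-12a^2 - 6a + 36)
  a^3 + 2a^2 - a - 2 = (-(1/12)a - 1/8)(-12a^2 - 6a + 36) + ((5/4)a + 5/2)
  -12a^2 - 6a + 36 = (-(48/5)a + 72/5)((5/4)a + 5/2) + (0)
Last nonzero remainder: (5/4)a + 5/2. Dividing through by 5/4 gives the monic gcd a + 2.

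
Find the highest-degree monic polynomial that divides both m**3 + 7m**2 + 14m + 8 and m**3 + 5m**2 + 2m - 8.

m**2 + 6m + 8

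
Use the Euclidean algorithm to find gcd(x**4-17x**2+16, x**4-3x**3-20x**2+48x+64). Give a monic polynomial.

Apply the Euclidean algorithm:
  x**4-17x**2+16 = (x**4-3x**3-20x**2+48x+64) + (3x**3+3x**2-48x-48)
  x**4-3x**3-20x**2+48x+64 = ((1/3)x-4/3)(3x**3+3x**2-48x-48) + (0)
Last nonzero remainder: 3x**3+3x**2-48x-48. Dividing through by 3 gives the monic gcd x**3+x**2-16x-16.

x**3+x**2-16x-16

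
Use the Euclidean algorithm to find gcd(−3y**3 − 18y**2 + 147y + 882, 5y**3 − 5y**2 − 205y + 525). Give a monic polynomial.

y + 7

Repeated division with remainder:
  −3y**3 − 18y**2 + 147y + 882 = (−3/5)(5y**3 − 5y**2 − 205y + 525) + (−21y**2 + 24y + 1197)
  5y**3 − 5y**2 − 205y + 525 = (−(5/21)y − 5/147)(−21y**2 + 24y + 1197) + ((3960/49)y + 3960/7)
  −21y**2 + 24y + 1197 = (−(343/1320)y + 931/440)((3960/49)y + 3960/7) + (0)
Last nonzero remainder: (3960/49)y + 3960/7. Dividing through by 3960/49 gives the monic gcd y + 7.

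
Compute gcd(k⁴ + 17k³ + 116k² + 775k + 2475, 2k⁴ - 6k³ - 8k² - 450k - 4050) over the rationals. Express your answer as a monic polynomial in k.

Repeated division with remainder:
  k⁴ + 17k³ + 116k² + 775k + 2475 = (1/2)(2k⁴ - 6k³ - 8k² - 450k - 4050) + (20k³ + 120k² + 1000k + 4500)
  2k⁴ - 6k³ - 8k² - 450k - 4050 = ((1/10)k - 9/10)(20k³ + 120k² + 1000k + 4500) + (0)
Last nonzero remainder: 20k³ + 120k² + 1000k + 4500. Dividing through by 20 gives the monic gcd k³ + 6k² + 50k + 225.

k³ + 6k² + 50k + 225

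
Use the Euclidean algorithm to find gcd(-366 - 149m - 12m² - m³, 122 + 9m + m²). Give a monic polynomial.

122 + 9m + m²

By polynomial division,
  -m³ - 12m² - 149m - 366 = (-m - 3)(m² + 9m + 122) + (0)
The last nonzero remainder m² + 9m + 122 is already monic.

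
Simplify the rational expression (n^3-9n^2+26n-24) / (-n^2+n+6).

(-n^2+6n-8)/(n+2)

By polynomial division,
  n^3-9n^2+26n-24 = (-n+8)(-n^2+n+6) + (24n-72)
  -n^2+n+6 = (-(1/24)n-1/12)(24n-72) + (0)
Last nonzero remainder: 24n-72. Dividing through by 24 gives the monic gcd n-3.
Cancel n-3 from numerator and denominator to get the reduced form.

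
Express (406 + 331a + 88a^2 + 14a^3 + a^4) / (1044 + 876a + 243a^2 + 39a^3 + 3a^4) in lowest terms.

Euclidean algorithm in ℚ[a]:
  a^4 + 14a^3 + 88a^2 + 331a + 406 = (1/3)(3a^4 + 39a^3 + 243a^2 + 876a + 1044) + (a^3 + 7a^2 + 39a + 58)
  3a^4 + 39a^3 + 243a^2 + 876a + 1044 = (3a + 18)(a^3 + 7a^2 + 39a + 58) + (0)
The last nonzero remainder a^3 + 7a^2 + 39a + 58 is already monic.
Cancel a^3 + 7a^2 + 39a + 58 from numerator and denominator to get the reduced form.

(7 + a)/(18 + 3a)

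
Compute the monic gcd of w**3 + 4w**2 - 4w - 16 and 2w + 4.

w + 2

Apply the Euclidean algorithm:
  w**3 + 4w**2 - 4w - 16 = ((1/2)w**2 + w - 4)(2w + 4) + (0)
Last nonzero remainder: 2w + 4. Dividing through by 2 gives the monic gcd w + 2.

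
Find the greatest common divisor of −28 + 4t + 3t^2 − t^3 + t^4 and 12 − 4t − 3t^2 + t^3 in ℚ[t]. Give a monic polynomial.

Repeated division with remainder:
  t^4 − t^3 + 3t^2 + 4t − 28 = (t + 2)(t^3 − 3t^2 − 4t + 12) + (13t^2 − 52)
  t^3 − 3t^2 − 4t + 12 = ((1/13)t − 3/13)(13t^2 − 52) + (0)
Last nonzero remainder: 13t^2 − 52. Dividing through by 13 gives the monic gcd t^2 − 4.

−4 + t^2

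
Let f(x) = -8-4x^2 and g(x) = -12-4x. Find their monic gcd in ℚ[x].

1

Apply the Euclidean algorithm:
  -4x^2-8 = (x-3)(-4x-12) + (-44)
  -4x-12 = ((1/11)x+3/11)(-44) + (0)
The last nonzero remainder is the constant -44, so the polynomials are coprime and gcd = 1.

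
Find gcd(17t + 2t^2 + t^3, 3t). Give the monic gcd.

t

Repeated division with remainder:
  t^3 + 2t^2 + 17t = ((1/3)t^2 + (2/3)t + 17/3)(3t) + (0)
Last nonzero remainder: 3t. Dividing through by 3 gives the monic gcd t.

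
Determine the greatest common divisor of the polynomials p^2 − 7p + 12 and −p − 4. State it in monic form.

1

Repeated division with remainder:
  p^2 − 7p + 12 = (−p + 11)(−p − 4) + (56)
  −p − 4 = (−(1/56)p − 1/14)(56) + (0)
The last nonzero remainder is the constant 56, so the polynomials are coprime and gcd = 1.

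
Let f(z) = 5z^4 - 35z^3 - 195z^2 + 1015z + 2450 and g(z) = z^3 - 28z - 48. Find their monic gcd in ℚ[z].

Apply the Euclidean algorithm:
  5z^4 - 35z^3 - 195z^2 + 1015z + 2450 = (5z - 35)(z^3 - 28z - 48) + (-55z^2 + 275z + 770)
  z^3 - 28z - 48 = (-(1/55)z - 1/11)(-55z^2 + 275z + 770) + (11z + 22)
  -55z^2 + 275z + 770 = (-5z + 35)(11z + 22) + (0)
Last nonzero remainder: 11z + 22. Dividing through by 11 gives the monic gcd z + 2.

z + 2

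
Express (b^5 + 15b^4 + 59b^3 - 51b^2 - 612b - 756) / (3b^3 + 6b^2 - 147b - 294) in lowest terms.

Apply the Euclidean algorithm:
  b^5 + 15b^4 + 59b^3 - 51b^2 - 612b - 756 = ((1/3)b^2 + (13/3)b + 82/3)(3b^3 + 6b^2 - 147b - 294) + (520b^2 + 4680b + 7280)
  3b^3 + 6b^2 - 147b - 294 = ((3/520)b - 21/520)(520b^2 + 4680b + 7280) + (0)
Last nonzero remainder: 520b^2 + 4680b + 7280. Dividing through by 520 gives the monic gcd b^2 + 9b + 14.
Cancel b^2 + 9b + 14 from numerator and denominator to get the reduced form.

(b^3 + 6b^2 - 9b - 54)/(3b - 21)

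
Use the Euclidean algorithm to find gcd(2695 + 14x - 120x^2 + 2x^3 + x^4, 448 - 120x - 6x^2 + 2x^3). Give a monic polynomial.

Apply the Euclidean algorithm:
  x^4 + 2x^3 - 120x^2 + 14x + 2695 = ((1/2)x + 5/2)(2x^3 - 6x^2 - 120x + 448) + (-45x^2 + 90x + 1575)
  2x^3 - 6x^2 - 120x + 448 = (-(2/45)x + 2/45)(-45x^2 + 90x + 1575) + (-54x + 378)
  -45x^2 + 90x + 1575 = ((5/6)x + 25/6)(-54x + 378) + (0)
Last nonzero remainder: -54x + 378. Dividing through by -54 gives the monic gcd x - 7.

-7 + x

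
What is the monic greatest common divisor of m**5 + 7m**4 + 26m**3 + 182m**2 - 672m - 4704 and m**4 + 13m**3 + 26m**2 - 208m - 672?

m**3 + 7m**2 - 16m - 112

By polynomial division,
  m**5 + 7m**4 + 26m**3 + 182m**2 - 672m - 4704 = (m - 6)(m**4 + 13m**3 + 26m**2 - 208m - 672) + (78m**3 + 546m**2 - 1248m - 8736)
  m**4 + 13m**3 + 26m**2 - 208m - 672 = ((1/78)m + 1/13)(78m**3 + 546m**2 - 1248m - 8736) + (0)
Last nonzero remainder: 78m**3 + 546m**2 - 1248m - 8736. Dividing through by 78 gives the monic gcd m**3 + 7m**2 - 16m - 112.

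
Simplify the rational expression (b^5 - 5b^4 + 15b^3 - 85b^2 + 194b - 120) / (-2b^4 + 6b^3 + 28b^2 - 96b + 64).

Apply the Euclidean algorithm:
  b^5 - 5b^4 + 15b^3 - 85b^2 + 194b - 120 = (-(1/2)b + 1)(-2b^4 + 6b^3 + 28b^2 - 96b + 64) + (23b^3 - 161b^2 + 322b - 184)
  -2b^4 + 6b^3 + 28b^2 - 96b + 64 = (-(2/23)b - 8/23)(23b^3 - 161b^2 + 322b - 184) + (0)
Last nonzero remainder: 23b^3 - 161b^2 + 322b - 184. Dividing through by 23 gives the monic gcd b^3 - 7b^2 + 14b - 8.
Cancel b^3 - 7b^2 + 14b - 8 from numerator and denominator to get the reduced form.

(-b^2 - 2b - 15)/(2b + 8)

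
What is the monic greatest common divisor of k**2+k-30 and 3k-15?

Repeated division with remainder:
  k**2+k-30 = ((1/3)k+2)(3k-15) + (0)
Last nonzero remainder: 3k-15. Dividing through by 3 gives the monic gcd k-5.

k-5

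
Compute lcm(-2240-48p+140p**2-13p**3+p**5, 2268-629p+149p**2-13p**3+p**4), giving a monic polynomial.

-181440+14032p+9484p**2-2221p**3+244p**4+68p**5-8p**6+p**7

Euclidean algorithm in ℚ[p]:
  p**5-13p**3+140p**2-48p-2240 = (p+13)(p**4-13p**3+149p**2-629p+2268) + (7p**3-1168p**2+5861p-31724)
  p**4-13p**3+149p**2-629p+2268 = ((1/7)p+1077/49)(7p**3-1168p**2+5861p-31724) + ((1224210/49)p**2-(6121050/49)p+4896840/7)
  7p**3-1168p**2+5861p-31724 = ((343/1224210)p-55517/1224210)((1224210/49)p**2-(6121050/49)p+4896840/7) + (0)
Last nonzero remainder: (1224210/49)p**2-(6121050/49)p+4896840/7. Dividing through by 1224210/49 gives the monic gcd p**2-5p+28.
Then lcm(f, g) = f·g / gcd(f, g); expanding and making the result monic gives the answer.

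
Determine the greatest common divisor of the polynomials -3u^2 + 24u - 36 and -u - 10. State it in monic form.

Apply the Euclidean algorithm:
  -3u^2 + 24u - 36 = (3u - 54)(-u - 10) + (-576)
  -u - 10 = ((1/576)u + 5/288)(-576) + (0)
The last nonzero remainder is the constant -576, so the polynomials are coprime and gcd = 1.

1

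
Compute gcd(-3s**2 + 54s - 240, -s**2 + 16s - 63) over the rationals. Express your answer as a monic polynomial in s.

1

By polynomial division,
  -3s**2 + 54s - 240 = (3)(-s**2 + 16s - 63) + (6s - 51)
  -s**2 + 16s - 63 = (-(1/6)s + 5/4)(6s - 51) + (3/4)
  6s - 51 = (8s - 68)(3/4) + (0)
The last nonzero remainder is the constant 3/4, so the polynomials are coprime and gcd = 1.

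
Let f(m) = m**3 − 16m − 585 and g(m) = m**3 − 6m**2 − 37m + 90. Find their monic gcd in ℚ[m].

m − 9

By polynomial division,
  m**3 − 16m − 585 = (m**3 − 6m**2 − 37m + 90) + (6m**2 + 21m − 675)
  m**3 − 6m**2 − 37m + 90 = ((1/6)m − 19/12)(6m**2 + 21m − 675) + ((435/4)m − 3915/4)
  6m**2 + 21m − 675 = ((8/145)m + 20/29)((435/4)m − 3915/4) + (0)
Last nonzero remainder: (435/4)m − 3915/4. Dividing through by 435/4 gives the monic gcd m − 9.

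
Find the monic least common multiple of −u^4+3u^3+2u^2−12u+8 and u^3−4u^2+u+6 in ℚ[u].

By polynomial division,
  −u^4+3u^3+2u^2−12u+8 = (−u−1)(u^3−4u^2+u+6) + (−u^2−5u+14)
  u^3−4u^2+u+6 = (−u+9)(−u^2−5u+14) + (60u−120)
  −u^2−5u+14 = (−(1/60)u−7/60)(60u−120) + (0)
Last nonzero remainder: 60u−120. Dividing through by 60 gives the monic gcd u−2.
Then lcm(f, g) = f·g / gcd(f, g); expanding and making the result monic gives the answer.

u^6−5u^5+u^4+25u^3−26u^2−20u+24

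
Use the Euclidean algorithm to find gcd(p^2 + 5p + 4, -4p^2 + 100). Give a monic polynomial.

Apply the Euclidean algorithm:
  p^2 + 5p + 4 = (-1/4)(-4p^2 + 100) + (5p + 29)
  -4p^2 + 100 = (-(4/5)p + 116/25)(5p + 29) + (-864/25)
  5p + 29 = (-(125/864)p - 725/864)(-864/25) + (0)
The last nonzero remainder is the constant -864/25, so the polynomials are coprime and gcd = 1.

1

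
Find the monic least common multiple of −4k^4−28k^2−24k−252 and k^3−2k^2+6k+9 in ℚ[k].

k^5+k^4+7k^3+13k^2+69k+63

By polynomial division,
  −4k^4−28k^2−24k−252 = (−4k−8)(k^3−2k^2+6k+9) + (−20k^2+60k−180)
  k^3−2k^2+6k+9 = (−(1/20)k−1/20)(−20k^2+60k−180) + (0)
Last nonzero remainder: −20k^2+60k−180. Dividing through by −20 gives the monic gcd k^2−3k+9.
Then lcm(f, g) = f·g / gcd(f, g); expanding and making the result monic gives the answer.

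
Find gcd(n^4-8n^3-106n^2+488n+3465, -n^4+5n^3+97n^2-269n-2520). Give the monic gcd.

n^3+3n^2-73n-315

Euclidean algorithm in ℚ[n]:
  n^4-8n^3-106n^2+488n+3465 = (-1)(-n^4+5n^3+97n^2-269n-2520) + (-3n^3-9n^2+219n+945)
  -n^4+5n^3+97n^2-269n-2520 = ((1/3)n-8/3)(-3n^3-9n^2+219n+945) + (0)
Last nonzero remainder: -3n^3-9n^2+219n+945. Dividing through by -3 gives the monic gcd n^3+3n^2-73n-315.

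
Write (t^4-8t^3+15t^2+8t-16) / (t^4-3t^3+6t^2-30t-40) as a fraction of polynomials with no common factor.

Apply the Euclidean algorithm:
  t^4-8t^3+15t^2+8t-16 = (t^4-3t^3+6t^2-30t-40) + (-5t^3+9t^2+38t+24)
  t^4-3t^3+6t^2-30t-40 = (-(1/5)t+6/25)(-5t^3+9t^2+38t+24) + ((286/25)t^2-(858/25)t-1144/25)
  -5t^3+9t^2+38t+24 = (-(125/286)t-75/143)((286/25)t^2-(858/25)t-1144/25) + (0)
Last nonzero remainder: (286/25)t^2-(858/25)t-1144/25. Dividing through by 286/25 gives the monic gcd t^2-3t-4.
Cancel t^2-3t-4 from numerator and denominator to get the reduced form.

(t^2-5t+4)/(t^2+10)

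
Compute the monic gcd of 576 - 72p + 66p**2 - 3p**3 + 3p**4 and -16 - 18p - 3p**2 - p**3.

Euclidean algorithm in ℚ[p]:
  3p**4 - 3p**3 + 66p**2 - 72p + 576 = (-3p + 12)(-p**3 - 3p**2 - 18p - 16) + (48p**2 + 96p + 768)
  -p**3 - 3p**2 - 18p - 16 = (-(1/48)p - 1/48)(48p**2 + 96p + 768) + (0)
Last nonzero remainder: 48p**2 + 96p + 768. Dividing through by 48 gives the monic gcd p**2 + 2p + 16.

16 + 2p + p**2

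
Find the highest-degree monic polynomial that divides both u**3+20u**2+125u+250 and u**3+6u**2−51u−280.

u+5

Apply the Euclidean algorithm:
  u**3+20u**2+125u+250 = (u**3+6u**2−51u−280) + (14u**2+176u+530)
  u**3+6u**2−51u−280 = ((1/14)u−23/49)(14u**2+176u+530) + (−(306/49)u−1530/49)
  14u**2+176u+530 = (−(343/153)u−2597/153)(−(306/49)u−1530/49) + (0)
Last nonzero remainder: −(306/49)u−1530/49. Dividing through by −306/49 gives the monic gcd u+5.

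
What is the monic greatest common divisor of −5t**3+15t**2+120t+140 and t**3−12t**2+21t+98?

t**2−5t−14

Euclidean algorithm in ℚ[t]:
  −5t**3+15t**2+120t+140 = (−5)(t**3−12t**2+21t+98) + (−45t**2+225t+630)
  t**3−12t**2+21t+98 = (−(1/45)t+7/45)(−45t**2+225t+630) + (0)
Last nonzero remainder: −45t**2+225t+630. Dividing through by −45 gives the monic gcd t**2−5t−14.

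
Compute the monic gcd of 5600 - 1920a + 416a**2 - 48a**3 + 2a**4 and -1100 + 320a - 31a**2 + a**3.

100 - 20a + a**2

Euclidean algorithm in ℚ[a]:
  2a**4 - 48a**3 + 416a**2 - 1920a + 5600 = (2a + 14)(a**3 - 31a**2 + 320a - 1100) + (210a**2 - 4200a + 21000)
  a**3 - 31a**2 + 320a - 1100 = ((1/210)a - 11/210)(210a**2 - 4200a + 21000) + (0)
Last nonzero remainder: 210a**2 - 4200a + 21000. Dividing through by 210 gives the monic gcd a**2 - 20a + 100.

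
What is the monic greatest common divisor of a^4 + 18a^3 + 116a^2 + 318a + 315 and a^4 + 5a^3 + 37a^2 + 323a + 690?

a^2 + 8a + 15

By polynomial division,
  a^4 + 18a^3 + 116a^2 + 318a + 315 = (a^4 + 5a^3 + 37a^2 + 323a + 690) + (13a^3 + 79a^2 − 5a − 375)
  a^4 + 5a^3 + 37a^2 + 323a + 690 = ((1/13)a − 14/169)(13a^3 + 79a^2 − 5a − 375) + ((7424/169)a^2 + (59392/169)a + 111360/169)
  13a^3 + 79a^2 − 5a − 375 = ((2197/7424)a − 4225/7424)((7424/169)a^2 + (59392/169)a + 111360/169) + (0)
Last nonzero remainder: (7424/169)a^2 + (59392/169)a + 111360/169. Dividing through by 7424/169 gives the monic gcd a^2 + 8a + 15.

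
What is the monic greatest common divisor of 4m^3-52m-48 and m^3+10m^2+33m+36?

By polynomial division,
  4m^3-52m-48 = (4)(m^3+10m^2+33m+36) + (-40m^2-184m-192)
  m^3+10m^2+33m+36 = (-(1/40)m-27/200)(-40m^2-184m-192) + ((84/25)m+252/25)
  -40m^2-184m-192 = (-(250/21)m-400/21)((84/25)m+252/25) + (0)
Last nonzero remainder: (84/25)m+252/25. Dividing through by 84/25 gives the monic gcd m+3.

m+3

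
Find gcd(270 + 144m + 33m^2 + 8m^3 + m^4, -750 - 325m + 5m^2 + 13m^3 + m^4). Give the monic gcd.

15 + 8m + m^2

Apply the Euclidean algorithm:
  m^4 + 8m^3 + 33m^2 + 144m + 270 = (m^4 + 13m^3 + 5m^2 - 325m - 750) + (-5m^3 + 28m^2 + 469m + 1020)
  m^4 + 13m^3 + 5m^2 - 325m - 750 = (-(1/5)m - 93/25)(-5m^3 + 28m^2 + 469m + 1020) + ((5074/25)m^2 + (40592/25)m + 15222/5)
  -5m^3 + 28m^2 + 469m + 1020 = (-(125/5074)m + 850/2537)((5074/25)m^2 + (40592/25)m + 15222/5) + (0)
Last nonzero remainder: (5074/25)m^2 + (40592/25)m + 15222/5. Dividing through by 5074/25 gives the monic gcd m^2 + 8m + 15.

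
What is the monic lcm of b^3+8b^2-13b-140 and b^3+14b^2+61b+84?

b^5+15b^4+55b^3-135b^2-1136b-1680

By polynomial division,
  b^3+8b^2-13b-140 = (b^3+14b^2+61b+84) + (-6b^2-74b-224)
  b^3+14b^2+61b+84 = (-(1/6)b-5/18)(-6b^2-74b-224) + ((28/9)b+196/9)
  -6b^2-74b-224 = (-(27/14)b-72/7)((28/9)b+196/9) + (0)
Last nonzero remainder: (28/9)b+196/9. Dividing through by 28/9 gives the monic gcd b+7.
Then lcm(f, g) = f·g / gcd(f, g); expanding and making the result monic gives the answer.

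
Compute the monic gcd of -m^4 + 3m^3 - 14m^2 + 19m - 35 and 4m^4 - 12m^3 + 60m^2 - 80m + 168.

m^2 - m + 7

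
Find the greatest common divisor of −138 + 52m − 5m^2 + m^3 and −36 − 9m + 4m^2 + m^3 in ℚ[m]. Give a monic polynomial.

−3 + m

Apply the Euclidean algorithm:
  m^3 − 5m^2 + 52m − 138 = (m^3 + 4m^2 − 9m − 36) + (−9m^2 + 61m − 102)
  m^3 + 4m^2 − 9m − 36 = (−(1/9)m − 97/81)(−9m^2 + 61m − 102) + ((4270/81)m − 4270/27)
  −9m^2 + 61m − 102 = (−(729/4270)m + 1377/2135)((4270/81)m − 4270/27) + (0)
Last nonzero remainder: (4270/81)m − 4270/27. Dividing through by 4270/81 gives the monic gcd m − 3.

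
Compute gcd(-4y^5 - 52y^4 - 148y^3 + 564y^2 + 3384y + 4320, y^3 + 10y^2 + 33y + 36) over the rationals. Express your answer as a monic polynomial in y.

By polynomial division,
  -4y^5 - 52y^4 - 148y^3 + 564y^2 + 3384y + 4320 = (-4y^2 - 12y + 104)(y^3 + 10y^2 + 33y + 36) + (64y^2 + 384y + 576)
  y^3 + 10y^2 + 33y + 36 = ((1/64)y + 1/16)(64y^2 + 384y + 576) + (0)
Last nonzero remainder: 64y^2 + 384y + 576. Dividing through by 64 gives the monic gcd y^2 + 6y + 9.

y^2 + 6y + 9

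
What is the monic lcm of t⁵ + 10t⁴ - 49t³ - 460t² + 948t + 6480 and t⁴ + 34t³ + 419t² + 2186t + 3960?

By polynomial division,
  t⁵ + 10t⁴ - 49t³ - 460t² + 948t + 6480 = (t - 24)(t⁴ + 34t³ + 419t² + 2186t + 3960) + (348t³ + 7410t² + 49452t + 101520)
  t⁴ + 34t³ + 419t² + 2186t + 3960 = ((1/348)t + 737/20184)(348t³ + 7410t² + 49452t + 101520) + ((21285/3364)t² + (148995/1682)t + 212850/841)
  348t³ + 7410t² + 49452t + 101520 = ((390224/7095)t + 948648/2365)((21285/3364)t² + (148995/1682)t + 212850/841) + (0)
Last nonzero remainder: (21285/3364)t² + (148995/1682)t + 212850/841. Dividing through by 21285/3364 gives the monic gcd t² + 14t + 40.
Then lcm(f, g) = f·g / gcd(f, g); expanding and making the result monic gives the answer.

t⁷ + 30t⁶ + 250t⁵ - 450t⁴ - 13103t³ - 20100t² + 223452t + 641520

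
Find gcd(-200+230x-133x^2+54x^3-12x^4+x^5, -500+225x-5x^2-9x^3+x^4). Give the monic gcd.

20-9x+x^2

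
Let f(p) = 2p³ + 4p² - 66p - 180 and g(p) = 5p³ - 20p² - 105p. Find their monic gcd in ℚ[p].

p + 3

Apply the Euclidean algorithm:
  2p³ + 4p² - 66p - 180 = (2/5)(5p³ - 20p² - 105p) + (12p² - 24p - 180)
  5p³ - 20p² - 105p = ((5/12)p - 5/6)(12p² - 24p - 180) + (-50p - 150)
  12p² - 24p - 180 = (-(6/25)p + 6/5)(-50p - 150) + (0)
Last nonzero remainder: -50p - 150. Dividing through by -50 gives the monic gcd p + 3.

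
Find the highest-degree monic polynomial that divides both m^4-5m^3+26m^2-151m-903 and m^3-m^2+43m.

m^2-m+43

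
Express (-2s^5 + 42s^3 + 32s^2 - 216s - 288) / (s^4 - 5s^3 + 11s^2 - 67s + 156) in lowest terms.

(-2s^3 - 14s^2 - 32s - 24)/(s^2 + 2s + 13)

Apply the Euclidean algorithm:
  -2s^5 + 42s^3 + 32s^2 - 216s - 288 = (-2s - 10)(s^4 - 5s^3 + 11s^2 - 67s + 156) + (14s^3 + 8s^2 - 574s + 1272)
  s^4 - 5s^3 + 11s^2 - 67s + 156 = ((1/14)s - 39/98)(14s^3 + 8s^2 - 574s + 1272) + ((2704/49)s^2 - (2704/7)s + 32448/49)
  14s^3 + 8s^2 - 574s + 1272 = ((343/1352)s + 2597/1352)((2704/49)s^2 - (2704/7)s + 32448/49) + (0)
Last nonzero remainder: (2704/49)s^2 - (2704/7)s + 32448/49. Dividing through by 2704/49 gives the monic gcd s^2 - 7s + 12.
Cancel s^2 - 7s + 12 from numerator and denominator to get the reduced form.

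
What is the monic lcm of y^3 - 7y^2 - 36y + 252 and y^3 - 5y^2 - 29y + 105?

y^5 - 5y^4 - 65y^3 + 285y^2 + 1044y - 3780

Euclidean algorithm in ℚ[y]:
  y^3 - 7y^2 - 36y + 252 = (y^3 - 5y^2 - 29y + 105) + (-2y^2 - 7y + 147)
  y^3 - 5y^2 - 29y + 105 = (-(1/2)y + 17/4)(-2y^2 - 7y + 147) + ((297/4)y - 2079/4)
  -2y^2 - 7y + 147 = (-(8/297)y - 28/99)((297/4)y - 2079/4) + (0)
Last nonzero remainder: (297/4)y - 2079/4. Dividing through by 297/4 gives the monic gcd y - 7.
Then lcm(f, g) = f·g / gcd(f, g); expanding and making the result monic gives the answer.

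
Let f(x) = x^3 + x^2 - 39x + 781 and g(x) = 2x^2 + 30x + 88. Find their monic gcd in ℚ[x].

Euclidean algorithm in ℚ[x]:
  x^3 + x^2 - 39x + 781 = ((1/2)x - 7)(2x^2 + 30x + 88) + (127x + 1397)
  2x^2 + 30x + 88 = ((2/127)x + 8/127)(127x + 1397) + (0)
Last nonzero remainder: 127x + 1397. Dividing through by 127 gives the monic gcd x + 11.

x + 11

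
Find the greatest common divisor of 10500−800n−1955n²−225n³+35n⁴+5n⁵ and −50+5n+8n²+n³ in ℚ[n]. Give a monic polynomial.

Apply the Euclidean algorithm:
  5n⁵+35n⁴−225n³−1955n²−800n+10500 = (5n²−5n−210)(n³+8n²+5n−50) + (0)
The last nonzero remainder n³+8n²+5n−50 is already monic.

−50+5n+8n²+n³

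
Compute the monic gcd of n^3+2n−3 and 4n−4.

n−1

Repeated division with remainder:
  n^3+2n−3 = ((1/4)n^2+(1/4)n+3/4)(4n−4) + (0)
Last nonzero remainder: 4n−4. Dividing through by 4 gives the monic gcd n−1.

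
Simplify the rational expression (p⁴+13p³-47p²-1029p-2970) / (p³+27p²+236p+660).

Apply the Euclidean algorithm:
  p⁴+13p³-47p²-1029p-2970 = (p-14)(p³+27p²+236p+660) + (95p²+1615p+6270)
  p³+27p²+236p+660 = ((1/95)p+2/19)(95p²+1615p+6270) + (0)
Last nonzero remainder: 95p²+1615p+6270. Dividing through by 95 gives the monic gcd p²+17p+66.
Cancel p²+17p+66 from numerator and denominator to get the reduced form.

(p²-4p-45)/(p+10)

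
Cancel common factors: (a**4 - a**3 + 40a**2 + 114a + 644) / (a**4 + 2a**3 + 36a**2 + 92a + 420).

(a**2 - 5a + 46)/(a**2 - 2a + 30)

By polynomial division,
  a**4 - a**3 + 40a**2 + 114a + 644 = (a**4 + 2a**3 + 36a**2 + 92a + 420) + (-3a**3 + 4a**2 + 22a + 224)
  a**4 + 2a**3 + 36a**2 + 92a + 420 = (-(1/3)a - 10/9)(-3a**3 + 4a**2 + 22a + 224) + ((430/9)a**2 + (1720/9)a + 6020/9)
  -3a**3 + 4a**2 + 22a + 224 = (-(27/430)a + 72/215)((430/9)a**2 + (1720/9)a + 6020/9) + (0)
Last nonzero remainder: (430/9)a**2 + (1720/9)a + 6020/9. Dividing through by 430/9 gives the monic gcd a**2 + 4a + 14.
Cancel a**2 + 4a + 14 from numerator and denominator to get the reduced form.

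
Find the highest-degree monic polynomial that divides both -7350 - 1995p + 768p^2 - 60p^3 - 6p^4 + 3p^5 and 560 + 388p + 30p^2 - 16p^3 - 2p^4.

-70 - 31p + 4p^2 + p^3

Repeated division with remainder:
  3p^5 - 6p^4 - 60p^3 + 768p^2 - 1995p - 7350 = (-(3/2)p + 15)(-2p^4 - 16p^3 + 30p^2 + 388p + 560) + (225p^3 + 900p^2 - 6975p - 15750)
  -2p^4 - 16p^3 + 30p^2 + 388p + 560 = (-(2/225)p - 8/225)(225p^3 + 900p^2 - 6975p - 15750) + (0)
Last nonzero remainder: 225p^3 + 900p^2 - 6975p - 15750. Dividing through by 225 gives the monic gcd p^3 + 4p^2 - 31p - 70.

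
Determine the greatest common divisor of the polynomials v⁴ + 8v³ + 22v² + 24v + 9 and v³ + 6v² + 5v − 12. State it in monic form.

By polynomial division,
  v⁴ + 8v³ + 22v² + 24v + 9 = (v + 2)(v³ + 6v² + 5v − 12) + (5v² + 26v + 33)
  v³ + 6v² + 5v − 12 = ((1/5)v + 4/25)(5v² + 26v + 33) + (−(144/25)v − 432/25)
  5v² + 26v + 33 = (−(125/144)v − 275/144)(−(144/25)v − 432/25) + (0)
Last nonzero remainder: −(144/25)v − 432/25. Dividing through by −144/25 gives the monic gcd v + 3.

v + 3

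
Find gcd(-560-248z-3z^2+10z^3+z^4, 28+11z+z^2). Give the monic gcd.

28+11z+z^2

Euclidean algorithm in ℚ[z]:
  z^4+10z^3-3z^2-248z-560 = (z^2-z-20)(z^2+11z+28) + (0)
The last nonzero remainder z^2+11z+28 is already monic.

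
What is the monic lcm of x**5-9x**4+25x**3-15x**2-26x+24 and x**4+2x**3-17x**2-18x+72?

x**7-2x**6-26x**5+52x**4+169x**3-338x**2-144x+288

Apply the Euclidean algorithm:
  x**5-9x**4+25x**3-15x**2-26x+24 = (x-11)(x**4+2x**3-17x**2-18x+72) + (64x**3-184x**2-296x+816)
  x**4+2x**3-17x**2-18x+72 = ((1/64)x+39/512)(64x**3-184x**2-296x+816) + ((105/64)x**2-(525/64)x+315/32)
  64x**3-184x**2-296x+816 = ((4096/105)x+8704/105)((105/64)x**2-(525/64)x+315/32) + (0)
Last nonzero remainder: (105/64)x**2-(525/64)x+315/32. Dividing through by 105/64 gives the monic gcd x**2-5x+6.
Then lcm(f, g) = f·g / gcd(f, g); expanding and making the result monic gives the answer.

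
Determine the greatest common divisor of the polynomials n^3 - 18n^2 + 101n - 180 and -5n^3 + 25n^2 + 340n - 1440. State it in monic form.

n^2 - 13n + 36

Repeated division with remainder:
  n^3 - 18n^2 + 101n - 180 = (-1/5)(-5n^3 + 25n^2 + 340n - 1440) + (-13n^2 + 169n - 468)
  -5n^3 + 25n^2 + 340n - 1440 = ((5/13)n + 40/13)(-13n^2 + 169n - 468) + (0)
Last nonzero remainder: -13n^2 + 169n - 468. Dividing through by -13 gives the monic gcd n^2 - 13n + 36.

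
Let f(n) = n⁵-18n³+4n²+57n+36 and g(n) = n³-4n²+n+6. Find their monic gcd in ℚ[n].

n²-2n-3

Euclidean algorithm in ℚ[n]:
  n⁵-18n³+4n²+57n+36 = (n²+4n-3)(n³-4n²+n+6) + (-18n²+36n+54)
  n³-4n²+n+6 = (-(1/18)n+1/9)(-18n²+36n+54) + (0)
Last nonzero remainder: -18n²+36n+54. Dividing through by -18 gives the monic gcd n²-2n-3.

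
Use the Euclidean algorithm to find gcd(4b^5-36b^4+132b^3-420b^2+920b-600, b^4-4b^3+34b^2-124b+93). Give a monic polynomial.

Repeated division with remainder:
  4b^5-36b^4+132b^3-420b^2+920b-600 = (4b-20)(b^4-4b^3+34b^2-124b+93) + (-84b^3+756b^2-1932b+1260)
  b^4-4b^3+34b^2-124b+93 = (-(1/84)b-5/84)(-84b^3+756b^2-1932b+1260) + (56b^2-224b+168)
  -84b^3+756b^2-1932b+1260 = (-(3/2)b+15/2)(56b^2-224b+168) + (0)
Last nonzero remainder: 56b^2-224b+168. Dividing through by 56 gives the monic gcd b^2-4b+3.

b^2-4b+3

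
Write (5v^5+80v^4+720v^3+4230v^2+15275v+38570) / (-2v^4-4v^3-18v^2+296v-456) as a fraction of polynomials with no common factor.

(-5v^3-45v^2-215v-1015)/(2v^2-10v+12)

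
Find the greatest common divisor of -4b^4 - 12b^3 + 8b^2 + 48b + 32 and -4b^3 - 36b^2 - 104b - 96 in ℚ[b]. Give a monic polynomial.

Euclidean algorithm in ℚ[b]:
  -4b^4 - 12b^3 + 8b^2 + 48b + 32 = (b - 6)(-4b^3 - 36b^2 - 104b - 96) + (-104b^2 - 480b - 544)
  -4b^3 - 36b^2 - 104b - 96 = ((1/26)b + 57/338)(-104b^2 - 480b - 544) + (-(360/169)b - 720/169)
  -104b^2 - 480b - 544 = ((2197/45)b + 5746/45)(-(360/169)b - 720/169) + (0)
Last nonzero remainder: -(360/169)b - 720/169. Dividing through by -360/169 gives the monic gcd b + 2.

b + 2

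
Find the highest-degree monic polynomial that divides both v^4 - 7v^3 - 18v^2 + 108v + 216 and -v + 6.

v - 6

Repeated division with remainder:
  v^4 - 7v^3 - 18v^2 + 108v + 216 = (-v^3 + v^2 + 24v + 36)(-v + 6) + (0)
Last nonzero remainder: -v + 6. Dividing through by -1 gives the monic gcd v - 6.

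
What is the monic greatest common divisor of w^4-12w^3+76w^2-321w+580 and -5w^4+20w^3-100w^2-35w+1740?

w^3-7w^2+41w-116

Apply the Euclidean algorithm:
  w^4-12w^3+76w^2-321w+580 = (-1/5)(-5w^4+20w^3-100w^2-35w+1740) + (-8w^3+56w^2-328w+928)
  -5w^4+20w^3-100w^2-35w+1740 = ((5/8)w+15/8)(-8w^3+56w^2-328w+928) + (0)
Last nonzero remainder: -8w^3+56w^2-328w+928. Dividing through by -8 gives the monic gcd w^3-7w^2+41w-116.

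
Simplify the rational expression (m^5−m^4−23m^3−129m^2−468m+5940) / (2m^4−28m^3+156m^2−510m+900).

(m^3+10m^2+57m+198)/(2m^2−6m+30)

By polynomial division,
  m^5−m^4−23m^3−129m^2−468m+5940 = ((1/2)m+13/2)(2m^4−28m^3+156m^2−510m+900) + (81m^3−888m^2+2397m+90)
  2m^4−28m^3+156m^2−510m+900 = ((2/81)m−164/2187)(81m^3−888m^2+2397m+90) + ((22034/729)m^2−(242374/729)m+220340/243)
  81m^3−888m^2+2397m+90 = ((59049/22034)m+2187/22034)((22034/729)m^2−(242374/729)m+220340/243) + (0)
Last nonzero remainder: (22034/729)m^2−(242374/729)m+220340/243. Dividing through by 22034/729 gives the monic gcd m^2−11m+30.
Cancel m^2−11m+30 from numerator and denominator to get the reduced form.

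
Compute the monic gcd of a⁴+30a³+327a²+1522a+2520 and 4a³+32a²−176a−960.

a²+14a+40

Repeated division with remainder:
  a⁴+30a³+327a²+1522a+2520 = ((1/4)a+11/2)(4a³+32a²−176a−960) + (195a²+2730a+7800)
  4a³+32a²−176a−960 = ((4/195)a−8/65)(195a²+2730a+7800) + (0)
Last nonzero remainder: 195a²+2730a+7800. Dividing through by 195 gives the monic gcd a²+14a+40.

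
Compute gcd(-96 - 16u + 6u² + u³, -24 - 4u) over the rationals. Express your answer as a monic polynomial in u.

6 + u

Repeated division with remainder:
  u³ + 6u² - 16u - 96 = (-(1/4)u² + 4)(-4u - 24) + (0)
Last nonzero remainder: -4u - 24. Dividing through by -4 gives the monic gcd u + 6.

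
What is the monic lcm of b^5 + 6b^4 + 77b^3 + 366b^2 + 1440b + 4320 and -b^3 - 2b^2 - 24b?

By polynomial division,
  b^5 + 6b^4 + 77b^3 + 366b^2 + 1440b + 4320 = (-b^2 - 4b - 45)(-b^3 - 2b^2 - 24b) + (180b^2 + 360b + 4320)
  -b^3 - 2b^2 - 24b = (-(1/180)b)(180b^2 + 360b + 4320) + (0)
Last nonzero remainder: 180b^2 + 360b + 4320. Dividing through by 180 gives the monic gcd b^2 + 2b + 24.
Then lcm(f, g) = f·g / gcd(f, g); expanding and making the result monic gives the answer.

b^6 + 6b^5 + 77b^4 + 366b^3 + 1440b^2 + 4320b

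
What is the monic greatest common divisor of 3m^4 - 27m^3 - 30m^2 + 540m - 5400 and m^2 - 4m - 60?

Repeated division with remainder:
  3m^4 - 27m^3 - 30m^2 + 540m - 5400 = (3m^2 - 15m + 90)(m^2 - 4m - 60) + (0)
The last nonzero remainder m^2 - 4m - 60 is already monic.

m^2 - 4m - 60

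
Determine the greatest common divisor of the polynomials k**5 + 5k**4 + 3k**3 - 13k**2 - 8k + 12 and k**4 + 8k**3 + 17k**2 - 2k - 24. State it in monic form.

Euclidean algorithm in ℚ[k]:
  k**5 + 5k**4 + 3k**3 - 13k**2 - 8k + 12 = (k - 3)(k**4 + 8k**3 + 17k**2 - 2k - 24) + (10k**3 + 40k**2 + 10k - 60)
  k**4 + 8k**3 + 17k**2 - 2k - 24 = ((1/10)k + 2/5)(10k**3 + 40k**2 + 10k - 60) + (0)
Last nonzero remainder: 10k**3 + 40k**2 + 10k - 60. Dividing through by 10 gives the monic gcd k**3 + 4k**2 + k - 6.

k**3 + 4k**2 + k - 6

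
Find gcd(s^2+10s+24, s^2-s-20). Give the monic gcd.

By polynomial division,
  s^2+10s+24 = (s^2-s-20) + (11s+44)
  s^2-s-20 = ((1/11)s-5/11)(11s+44) + (0)
Last nonzero remainder: 11s+44. Dividing through by 11 gives the monic gcd s+4.

s+4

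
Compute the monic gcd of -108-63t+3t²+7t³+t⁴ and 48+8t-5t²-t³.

-12+t+t²

By polynomial division,
  t⁴+7t³+3t²-63t-108 = (-t-2)(-t³-5t²+8t+48) + (t²+t-12)
  -t³-5t²+8t+48 = (-t-4)(t²+t-12) + (0)
The last nonzero remainder t²+t-12 is already monic.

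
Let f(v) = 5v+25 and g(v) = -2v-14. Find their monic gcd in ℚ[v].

1

Euclidean algorithm in ℚ[v]:
  5v+25 = (-5/2)(-2v-14) + (-10)
  -2v-14 = ((1/5)v+7/5)(-10) + (0)
The last nonzero remainder is the constant -10, so the polynomials are coprime and gcd = 1.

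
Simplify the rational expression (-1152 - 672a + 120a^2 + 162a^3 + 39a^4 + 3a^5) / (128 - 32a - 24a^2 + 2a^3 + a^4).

(36 + 21a + 3a^2)/(-4 + a)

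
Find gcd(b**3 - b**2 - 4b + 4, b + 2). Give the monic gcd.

b + 2

Euclidean algorithm in ℚ[b]:
  b**3 - b**2 - 4b + 4 = (b**2 - 3b + 2)(b + 2) + (0)
The last nonzero remainder b + 2 is already monic.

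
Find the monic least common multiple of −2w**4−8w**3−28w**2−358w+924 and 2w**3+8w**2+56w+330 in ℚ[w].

w**5+9w**4+34w**3+249w**2+433w−2310

Apply the Euclidean algorithm:
  −2w**4−8w**3−28w**2−358w+924 = (−w)(2w**3+8w**2+56w+330) + (28w**2−28w+924)
  2w**3+8w**2+56w+330 = ((1/14)w+5/14)(28w**2−28w+924) + (0)
Last nonzero remainder: 28w**2−28w+924. Dividing through by 28 gives the monic gcd w**2−w+33.
Then lcm(f, g) = f·g / gcd(f, g); expanding and making the result monic gives the answer.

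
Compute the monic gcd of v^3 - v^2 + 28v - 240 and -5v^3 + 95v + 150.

v - 5

Apply the Euclidean algorithm:
  v^3 - v^2 + 28v - 240 = (-1/5)(-5v^3 + 95v + 150) + (-v^2 + 47v - 210)
  -5v^3 + 95v + 150 = (5v + 235)(-v^2 + 47v - 210) + (-9900v + 49500)
  -v^2 + 47v - 210 = ((1/9900)v - 7/1650)(-9900v + 49500) + (0)
Last nonzero remainder: -9900v + 49500. Dividing through by -9900 gives the monic gcd v - 5.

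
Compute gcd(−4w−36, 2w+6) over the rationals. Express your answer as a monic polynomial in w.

By polynomial division,
  −4w−36 = (−2)(2w+6) + (−24)
  2w+6 = (−(1/12)w−1/4)(−24) + (0)
The last nonzero remainder is the constant −24, so the polynomials are coprime and gcd = 1.

1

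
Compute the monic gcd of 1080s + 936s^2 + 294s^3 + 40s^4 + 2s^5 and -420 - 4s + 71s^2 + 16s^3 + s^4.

Repeated division with remainder:
  2s^5 + 40s^4 + 294s^3 + 936s^2 + 1080s = (2s + 8)(s^4 + 16s^3 + 71s^2 - 4s - 420) + (24s^3 + 376s^2 + 1952s + 3360)
  s^4 + 16s^3 + 71s^2 - 4s - 420 = ((1/24)s + 1/72)(24s^3 + 376s^2 + 1952s + 3360) + (-(140/9)s^2 - (1540/9)s - 1400/3)
  24s^3 + 376s^2 + 1952s + 3360 = (-(54/35)s - 36/5)(-(140/9)s^2 - (1540/9)s - 1400/3) + (0)
Last nonzero remainder: -(140/9)s^2 - (1540/9)s - 1400/3. Dividing through by -140/9 gives the monic gcd s^2 + 11s + 30.

30 + 11s + s^2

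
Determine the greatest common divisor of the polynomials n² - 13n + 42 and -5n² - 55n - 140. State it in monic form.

Euclidean algorithm in ℚ[n]:
  n² - 13n + 42 = (-1/5)(-5n² - 55n - 140) + (-24n + 14)
  -5n² - 55n - 140 = ((5/24)n + 695/288)(-24n + 14) + (-25025/144)
  -24n + 14 = ((3456/25025)n - 288/3575)(-25025/144) + (0)
The last nonzero remainder is the constant -25025/144, so the polynomials are coprime and gcd = 1.

1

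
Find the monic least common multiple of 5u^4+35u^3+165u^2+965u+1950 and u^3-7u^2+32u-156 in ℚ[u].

u^5+u^4-9u^3-5u^2-768u-2340

Repeated division with remainder:
  5u^4+35u^3+165u^2+965u+1950 = (5u+70)(u^3-7u^2+32u-156) + (495u^2-495u+12870)
  u^3-7u^2+32u-156 = ((1/495)u-2/165)(495u^2-495u+12870) + (0)
Last nonzero remainder: 495u^2-495u+12870. Dividing through by 495 gives the monic gcd u^2-u+26.
Then lcm(f, g) = f·g / gcd(f, g); expanding and making the result monic gives the answer.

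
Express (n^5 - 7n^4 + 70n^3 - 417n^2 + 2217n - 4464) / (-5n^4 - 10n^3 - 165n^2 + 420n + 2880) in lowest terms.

(-n^3 + 10n^2 - 52n + 93)/(5n^2 - 5n - 60)

By polynomial division,
  n^5 - 7n^4 + 70n^3 - 417n^2 + 2217n - 4464 = (-(1/5)n + 9/5)(-5n^4 - 10n^3 - 165n^2 + 420n + 2880) + (55n^3 - 36n^2 + 2037n - 9648)
  -5n^4 - 10n^3 - 165n^2 + 420n + 2880 = (-(1/11)n - 146/605)(55n^3 - 36n^2 + 2037n - 9648) + ((6954/605)n^2 + (20862/605)n + 333792/605)
  55n^3 - 36n^2 + 2037n - 9648 = ((33275/6954)n - 40535/2318)((6954/605)n^2 + (20862/605)n + 333792/605) + (0)
Last nonzero remainder: (6954/605)n^2 + (20862/605)n + 333792/605. Dividing through by 6954/605 gives the monic gcd n^2 + 3n + 48.
Cancel n^2 + 3n + 48 from numerator and denominator to get the reduced form.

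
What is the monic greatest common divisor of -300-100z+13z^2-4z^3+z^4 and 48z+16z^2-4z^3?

-12-4z+z^2

Apply the Euclidean algorithm:
  z^4-4z^3+13z^2-100z-300 = (-(1/4)z)(-4z^3+16z^2+48z) + (25z^2-100z-300)
  -4z^3+16z^2+48z = (-(4/25)z)(25z^2-100z-300) + (0)
Last nonzero remainder: 25z^2-100z-300. Dividing through by 25 gives the monic gcd z^2-4z-12.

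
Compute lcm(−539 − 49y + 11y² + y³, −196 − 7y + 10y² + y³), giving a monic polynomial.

15092 − 245y − 994y² − 44y³ + 14y⁴ + y⁵

By polynomial division,
  y³ + 11y² − 49y − 539 = (y³ + 10y² − 7y − 196) + (y² − 42y − 343)
  y³ + 10y² − 7y − 196 = (y + 52)(y² − 42y − 343) + (2520y + 17640)
  y² − 42y − 343 = ((1/2520)y − 7/360)(2520y + 17640) + (0)
Last nonzero remainder: 2520y + 17640. Dividing through by 2520 gives the monic gcd y + 7.
Then lcm(f, g) = f·g / gcd(f, g); expanding and making the result monic gives the answer.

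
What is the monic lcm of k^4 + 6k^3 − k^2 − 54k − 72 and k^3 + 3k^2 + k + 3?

k^6 + 6k^5 − 48k^3 − 73k^2 − 54k − 72

Euclidean algorithm in ℚ[k]:
  k^4 + 6k^3 − k^2 − 54k − 72 = (k + 3)(k^3 + 3k^2 + k + 3) + (−11k^2 − 60k − 81)
  k^3 + 3k^2 + k + 3 = (−(1/11)k + 27/121)(−11k^2 − 60k − 81) + ((850/121)k + 2550/121)
  −11k^2 − 60k − 81 = (−(1331/850)k − 3267/850)((850/121)k + 2550/121) + (0)
Last nonzero remainder: (850/121)k + 2550/121. Dividing through by 850/121 gives the monic gcd k + 3.
Then lcm(f, g) = f·g / gcd(f, g); expanding and making the result monic gives the answer.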